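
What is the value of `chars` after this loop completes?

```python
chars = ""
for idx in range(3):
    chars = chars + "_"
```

Repeat '_' 3 times
`chars` takes the values: "" → "_" → "__" → "___"

Answer: "___"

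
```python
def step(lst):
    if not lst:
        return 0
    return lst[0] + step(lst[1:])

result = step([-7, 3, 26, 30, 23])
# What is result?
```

(-7) + 3 + 26 + 30 + 23 + 0 = 75

Answer: 75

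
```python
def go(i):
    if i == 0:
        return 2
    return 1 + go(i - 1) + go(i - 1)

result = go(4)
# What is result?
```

go(i) = 1 + 2·go(i-1), go(0)=2. Closed form: (2+1)·2^4 - 1 = 47.

Answer: 47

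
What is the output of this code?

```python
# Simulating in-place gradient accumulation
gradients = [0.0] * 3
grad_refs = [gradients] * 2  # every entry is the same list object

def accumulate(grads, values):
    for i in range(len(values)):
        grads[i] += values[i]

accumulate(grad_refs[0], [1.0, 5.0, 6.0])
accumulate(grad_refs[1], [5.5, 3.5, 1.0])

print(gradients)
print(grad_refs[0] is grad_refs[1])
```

Key concept: gradient accumulation aliasing.
Step by step:
`gradients = [0.0] * 3` → gradients = [0.0, 0.0, 0.0]
`grad_refs = [gradients] * 2` → grad_refs = [[0.0, 0.0, 0.0], [0.0, 0.0, 0.0]]
`accumulate(grad_refs[0], [1.0, 5.0, 6.0])` → gradients = [1.0, 5.0, 6.0]; grad_refs = [[1.0, 5.0, 6.0], [1.0, 5.0, 6.0]]
`accumulate(grad_refs[1], [5.5, 3.5, 1.0])` → gradients = [6.5, 8.5, 7.0]; grad_refs = [[6.5, 8.5, 7.0], [6.5, 8.5, 7.0]]
`print(gradients)` → prints [6.5, 8.5, 7.0]
`print(grad_refs[0] is grad_refs[1])` → prints True

Answer:
[6.5, 8.5, 7.0]
True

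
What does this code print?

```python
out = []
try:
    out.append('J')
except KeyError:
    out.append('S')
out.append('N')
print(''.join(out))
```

Execution trace: 'J' (try body, no exception) → 'N' (after the try/except). Output: JN

Answer: JN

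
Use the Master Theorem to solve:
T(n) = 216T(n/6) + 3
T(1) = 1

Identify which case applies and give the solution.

a=216, b=6, f(n)=3. log_6(216) = 3. Since c=0 < 3, Case 1 applies: T(n) = Θ(n^log_b(a)) = O(n^3).

Answer: O(n^3) - Case 1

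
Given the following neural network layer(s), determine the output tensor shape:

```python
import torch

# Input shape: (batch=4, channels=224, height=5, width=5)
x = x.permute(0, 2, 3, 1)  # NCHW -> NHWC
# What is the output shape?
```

Input: (4, 224, 5, 5) -> Output: (4, 5, 5, 224)

Answer: (4, 5, 5, 224)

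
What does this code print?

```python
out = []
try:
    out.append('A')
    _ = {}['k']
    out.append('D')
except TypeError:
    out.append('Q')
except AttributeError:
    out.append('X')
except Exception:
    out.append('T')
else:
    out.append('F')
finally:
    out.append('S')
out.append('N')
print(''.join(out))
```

Execution trace: 'A' (try body) → 'T' (except Exception) → 'S' (finally) → 'N' (after the try/except). Output: ATSN

Answer: ATSN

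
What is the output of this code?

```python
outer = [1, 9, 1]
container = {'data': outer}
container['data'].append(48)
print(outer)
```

Key concept: dict holds reference to list.
Step by step:
`outer = [1, 9, 1]` → outer = [1, 9, 1]
`container = {'data': outer}` → container = {'data': [1, 9, 1]}
`container['data'].append(48)` → outer = [1, 9, 1, 48]; container = {'data': [1, 9, 1, 48]}
`print(outer)` → prints [1, 9, 1, 48]

Answer: [1, 9, 1, 48]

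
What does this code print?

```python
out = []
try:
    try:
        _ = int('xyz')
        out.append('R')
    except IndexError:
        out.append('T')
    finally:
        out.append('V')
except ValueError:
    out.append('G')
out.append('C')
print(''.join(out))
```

Execution trace: 'V' (finally) → 'G' (outer except ValueError) → 'C' (after the try/except). Output: VGC

Answer: VGC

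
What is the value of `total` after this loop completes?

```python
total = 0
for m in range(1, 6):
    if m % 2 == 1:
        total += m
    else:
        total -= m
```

Add odd, subtract even
`total` takes the values: 0 → 1 → -1 → 2 → -2 → 3

Answer: 3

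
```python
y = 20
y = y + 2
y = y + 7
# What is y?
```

Trace:
`y = 20` → y = 20
`y = y + 2` → y = 22
`y = y + 7` → y = 29
So y = 29

Answer: 29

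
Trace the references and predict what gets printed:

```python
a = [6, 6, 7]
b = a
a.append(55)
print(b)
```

Key concept: basic list aliasing.
Step by step:
`a = [6, 6, 7]` → a = [6, 6, 7]
`b = a` → b = [6, 6, 7] (same object as a)
`a.append(55)` → a = [6, 6, 7, 55] (same object as b); b = [6, 6, 7, 55] (same object as a)
`print(b)` → prints [6, 6, 7, 55]

Answer: [6, 6, 7, 55]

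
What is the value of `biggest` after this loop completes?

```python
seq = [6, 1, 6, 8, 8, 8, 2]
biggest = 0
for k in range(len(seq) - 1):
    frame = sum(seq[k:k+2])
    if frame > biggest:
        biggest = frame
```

Max sum of 2-element window in [6, 1, 6, 8, 8, 8, 2]
`biggest` takes the values: 0 → 7 → 14 → 16

Answer: 16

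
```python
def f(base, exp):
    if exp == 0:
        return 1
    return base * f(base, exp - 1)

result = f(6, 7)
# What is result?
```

f(6, 7) = 6 * 6 * 6 * 6 * 6 * 6 * 6 = 279936

Answer: 279936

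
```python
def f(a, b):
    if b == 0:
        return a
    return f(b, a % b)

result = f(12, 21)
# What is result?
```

f(12, 21) -> f(21, 12) -> f(12, 9) -> f(9, 3) -> f(3, 0) -> 3

Answer: 3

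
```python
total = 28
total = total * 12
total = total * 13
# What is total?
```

Trace:
`total = 28` → total = 28
`total = total * 12` → total = 336
`total = total * 13` → total = 4368
So total = 4368

Answer: 4368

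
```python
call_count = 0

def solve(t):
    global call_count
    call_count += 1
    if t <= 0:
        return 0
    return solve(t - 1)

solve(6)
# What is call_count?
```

Linear recursion stepping by 1: 7 calls from t=6 down to ≤0.

Answer: 7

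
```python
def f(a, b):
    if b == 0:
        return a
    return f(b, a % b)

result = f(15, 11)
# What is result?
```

f(15, 11) -> f(11, 4) -> f(4, 3) -> f(3, 1) -> f(1, 0) -> 1

Answer: 1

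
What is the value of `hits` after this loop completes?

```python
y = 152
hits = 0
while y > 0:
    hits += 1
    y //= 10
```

Count digits by repeated division by 10
`hits` takes the values: 0 → 1 → 2 → 3

Answer: 3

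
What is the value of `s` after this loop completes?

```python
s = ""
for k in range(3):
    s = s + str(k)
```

Concatenate digits 0 to 2
`s` takes the values: "" → "0" → "01" → "012"

Answer: "012"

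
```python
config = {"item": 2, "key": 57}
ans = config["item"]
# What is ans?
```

Trace:
`config = {"item": 2, "key": 57}` → config = {'item': 2, 'key': 57}
`ans = config["item"]` → ans = 2
So ans = 2

Answer: 2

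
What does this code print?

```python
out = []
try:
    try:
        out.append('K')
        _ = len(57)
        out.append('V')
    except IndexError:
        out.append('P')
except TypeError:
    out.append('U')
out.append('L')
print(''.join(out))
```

Execution trace: 'K' (try body) → 'U' (outer except TypeError) → 'L' (after the try/except). Output: KUL

Answer: KUL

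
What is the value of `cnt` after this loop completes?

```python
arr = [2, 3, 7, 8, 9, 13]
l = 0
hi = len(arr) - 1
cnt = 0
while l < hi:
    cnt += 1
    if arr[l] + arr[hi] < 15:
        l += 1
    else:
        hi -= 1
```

Steps to find pair summing to 15
`cnt` takes the values: 0 → 1 → 2 → 3 → 4 → 5

Answer: 5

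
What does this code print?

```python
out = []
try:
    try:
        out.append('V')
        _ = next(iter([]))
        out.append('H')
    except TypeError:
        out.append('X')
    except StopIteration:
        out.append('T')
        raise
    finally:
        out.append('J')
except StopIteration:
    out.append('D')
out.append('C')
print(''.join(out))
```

Execution trace: 'V' (try body) → 'T' (except StopIteration) → 'J' (finally) → 'D' (outer except StopIteration) → 'C' (after the try/except). Output: VTJDC

Answer: VTJDC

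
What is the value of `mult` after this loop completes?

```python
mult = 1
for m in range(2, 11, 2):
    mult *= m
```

Product of even numbers 2 to 10
`mult` takes the values: 1 → 2 → 8 → 48 → 384 → 3840

Answer: 3840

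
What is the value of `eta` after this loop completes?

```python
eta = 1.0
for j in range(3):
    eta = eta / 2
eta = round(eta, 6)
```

Halving LR 3 times: 1 / 2^3
`eta` takes the values: 1.0 → 0.5 → 0.25 → 0.125

Answer: 0.125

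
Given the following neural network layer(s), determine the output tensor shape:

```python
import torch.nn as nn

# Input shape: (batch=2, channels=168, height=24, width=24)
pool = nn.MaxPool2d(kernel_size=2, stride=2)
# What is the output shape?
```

Input: (2, 168, 24, 24) -> Output: (2, 168, 12, 12)

Answer: (2, 168, 12, 12)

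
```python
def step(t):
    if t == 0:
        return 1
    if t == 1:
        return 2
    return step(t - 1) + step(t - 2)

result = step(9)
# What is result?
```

Build up from base cases: step(0)=1, step(1)=2, step(2)=3, step(3)=5, step(4)=8, step(5)=13, step(6)=21, ..., step(9)=89

Answer: 89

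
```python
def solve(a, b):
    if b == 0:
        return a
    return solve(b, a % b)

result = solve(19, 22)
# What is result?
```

solve(19, 22) -> solve(22, 19) -> solve(19, 3) -> solve(3, 1) -> solve(1, 0) -> 1

Answer: 1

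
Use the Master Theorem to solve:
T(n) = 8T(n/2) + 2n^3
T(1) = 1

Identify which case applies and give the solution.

a=8, b=2, f(n)=2n^3. log_2(8) = 3. Since c=3 = 3, Case 2 applies: T(n) = Θ(n^log_b(a) · log n) = O(n^3 log n).

Answer: O(n^3 log n) - Case 2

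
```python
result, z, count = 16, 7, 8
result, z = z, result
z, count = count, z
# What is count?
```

Trace:
`result, z, count = 16, 7, 8` → result = 16; z = 7; count = 8
`result, z = z, result` → result = 7; z = 16
`z, count = count, z` → z = 8; count = 16
So count = 16

Answer: 16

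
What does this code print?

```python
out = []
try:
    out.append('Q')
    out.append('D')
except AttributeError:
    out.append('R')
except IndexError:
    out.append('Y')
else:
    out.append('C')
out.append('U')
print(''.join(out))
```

Execution trace: 'Q' (try body) → 'D' (try body, no exception) → 'C' (else) → 'U' (after the try/except). Output: QDCU

Answer: QDCU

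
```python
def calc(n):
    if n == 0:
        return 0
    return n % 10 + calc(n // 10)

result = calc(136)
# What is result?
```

Sum of digits of 136: 6 + 3 + 1 = 10

Answer: 10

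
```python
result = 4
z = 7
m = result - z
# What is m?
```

Trace:
`result = 4` → result = 4
`z = 7` → z = 7
`m = result - z` → m = -3
So m = -3

Answer: -3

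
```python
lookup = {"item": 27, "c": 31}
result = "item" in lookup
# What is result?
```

Trace:
`lookup = {"item": 27, "c": 31}` → lookup = {'item': 27, 'c': 31}
`result = "item" in lookup` → result = True
So result = True

Answer: True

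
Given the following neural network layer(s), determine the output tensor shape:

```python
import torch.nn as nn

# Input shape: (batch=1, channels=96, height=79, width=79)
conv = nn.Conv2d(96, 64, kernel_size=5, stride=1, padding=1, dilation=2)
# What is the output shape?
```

Input: (1, 96, 79, 79) -> Output: (1, 64, 73, 73)

Answer: (1, 64, 73, 73)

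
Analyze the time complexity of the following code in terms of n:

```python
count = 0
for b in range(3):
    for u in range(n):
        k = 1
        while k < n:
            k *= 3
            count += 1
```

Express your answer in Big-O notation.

Each loop level contributes: 1 × n × log n. Multiplying the contributions gives O(n log n).

Answer: O(n log n)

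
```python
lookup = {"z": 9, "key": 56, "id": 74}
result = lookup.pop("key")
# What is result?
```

Trace:
`lookup = {"z": 9, "key": 56, "id": 74}` → lookup = {'z': 9, 'key': 56, 'id': 74}
`result = lookup.pop("key")` → lookup = {'z': 9, 'id': 74}; result = 56
So result = 56

Answer: 56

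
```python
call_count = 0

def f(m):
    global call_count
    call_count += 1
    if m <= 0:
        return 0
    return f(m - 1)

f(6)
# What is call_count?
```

Linear recursion stepping by 1: 7 calls from m=6 down to ≤0.

Answer: 7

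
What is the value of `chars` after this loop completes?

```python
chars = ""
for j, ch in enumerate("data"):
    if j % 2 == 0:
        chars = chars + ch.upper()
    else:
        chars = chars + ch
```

Uppercase even positions in 'data'
`chars` takes the values: "" → "D" → "Da" → "DaT" → "DaTa"

Answer: "DaTa"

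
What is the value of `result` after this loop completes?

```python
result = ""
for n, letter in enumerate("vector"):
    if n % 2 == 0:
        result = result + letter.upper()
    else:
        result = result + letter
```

Uppercase even positions in 'vector'
`result` takes the values: "" → "V" → "Ve" → "VeC" → "VeCt" → "VeCtO" → "VeCtOr"

Answer: "VeCtOr"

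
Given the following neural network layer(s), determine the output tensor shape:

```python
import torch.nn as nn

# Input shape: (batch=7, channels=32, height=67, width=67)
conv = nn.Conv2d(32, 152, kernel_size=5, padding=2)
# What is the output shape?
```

Input: (7, 32, 67, 67) -> Output: (7, 152, 67, 67)

Answer: (7, 152, 67, 67)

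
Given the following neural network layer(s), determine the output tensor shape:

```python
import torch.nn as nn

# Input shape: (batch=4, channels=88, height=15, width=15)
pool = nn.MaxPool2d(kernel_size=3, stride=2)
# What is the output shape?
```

Input: (4, 88, 15, 15) -> Output: (4, 88, 7, 7)

Answer: (4, 88, 7, 7)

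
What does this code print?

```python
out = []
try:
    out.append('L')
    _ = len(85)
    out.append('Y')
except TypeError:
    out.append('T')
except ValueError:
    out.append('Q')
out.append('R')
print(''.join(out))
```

Execution trace: 'L' (try body) → 'T' (except TypeError) → 'R' (after the try/except). Output: LTR

Answer: LTR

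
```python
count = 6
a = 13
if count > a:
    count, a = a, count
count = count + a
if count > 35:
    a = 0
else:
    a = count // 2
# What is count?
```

Trace:
`count = 6` → count = 6
`a = 13` → a = 13
`if count > a: ...` → count > a is False → no variable changes
`count = count + a` → count = 19
`if count > 35: ...` → count > 35 is False, take else branch → a = 9
So count = 19

Answer: 19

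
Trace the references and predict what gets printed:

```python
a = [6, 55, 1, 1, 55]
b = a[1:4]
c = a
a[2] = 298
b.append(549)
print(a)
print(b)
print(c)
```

Key concept: slice vs alias.
Step by step:
`a = [6, 55, 1, 1, 55]` → a = [6, 55, 1, 1, 55]
`b = a[1:4]` → b = [55, 1, 1]
`c = a` → c = [6, 55, 1, 1, 55] (same object as a)
`a[2] = 298` → a = [6, 55, 298, 1, 55] (same object as c); c = [6, 55, 298, 1, 55] (same object as a)
`b.append(549)` → b = [55, 1, 1, 549]
`print(a)` → prints [6, 55, 298, 1, 55]
`print(b)` → prints [55, 1, 1, 549]
`print(c)` → prints [6, 55, 298, 1, 55]

Answer:
[6, 55, 298, 1, 55]
[55, 1, 1, 549]
[6, 55, 298, 1, 55]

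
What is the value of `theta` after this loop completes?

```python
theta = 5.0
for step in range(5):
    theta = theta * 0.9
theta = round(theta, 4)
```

Exponential decay: 5.0 * 0.9^5
`theta` takes the values: 5.0 → 4.5 → 4.05 → 3.645 → 3.2805 → 2.95245 → 2.9525

Answer: 2.9525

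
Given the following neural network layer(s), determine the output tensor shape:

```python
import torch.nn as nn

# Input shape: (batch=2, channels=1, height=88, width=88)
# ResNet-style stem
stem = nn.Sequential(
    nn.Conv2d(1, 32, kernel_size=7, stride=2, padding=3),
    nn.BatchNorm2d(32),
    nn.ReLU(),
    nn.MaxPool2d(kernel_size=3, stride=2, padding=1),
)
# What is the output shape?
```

Input: (2, 1, 88, 88) -> after Conv2d 7x7 stride=2: (2, 32, 44, 44) -> Output: (2, 32, 22, 22)

Answer: (2, 32, 22, 22)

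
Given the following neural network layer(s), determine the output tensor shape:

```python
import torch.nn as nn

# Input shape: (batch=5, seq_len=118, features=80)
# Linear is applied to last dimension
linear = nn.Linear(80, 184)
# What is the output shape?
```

Input: (5, 118, 80) -> Output: (5, 118, 184)

Answer: (5, 118, 184)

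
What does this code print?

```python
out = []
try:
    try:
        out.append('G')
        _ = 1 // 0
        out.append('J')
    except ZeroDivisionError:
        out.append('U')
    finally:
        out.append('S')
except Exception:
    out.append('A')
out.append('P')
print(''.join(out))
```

Execution trace: 'G' (inner try body) → 'U' (inner except ZeroDivisionError) → 'S' (inner finally) → 'P' (after the try/except). Output: GUSP

Answer: GUSP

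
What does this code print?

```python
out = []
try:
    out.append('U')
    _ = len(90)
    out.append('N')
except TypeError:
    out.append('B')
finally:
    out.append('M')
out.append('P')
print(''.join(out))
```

Execution trace: 'U' (try body) → 'B' (except TypeError) → 'M' (finally) → 'P' (after the try/except). Output: UBMP

Answer: UBMP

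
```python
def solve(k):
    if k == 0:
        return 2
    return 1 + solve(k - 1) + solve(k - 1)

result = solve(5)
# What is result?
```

solve(k) = 1 + 2·solve(k-1), solve(0)=2. Closed form: (2+1)·2^5 - 1 = 95.

Answer: 95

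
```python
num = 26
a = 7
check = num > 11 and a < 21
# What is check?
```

Trace:
`num = 26` → num = 26
`a = 7` → a = 7
`check = num > 11 and a < 21` → check = True
So check = True

Answer: True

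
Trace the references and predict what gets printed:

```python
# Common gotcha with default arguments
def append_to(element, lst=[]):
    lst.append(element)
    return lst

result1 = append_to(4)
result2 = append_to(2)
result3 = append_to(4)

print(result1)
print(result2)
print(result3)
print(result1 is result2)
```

Key concept: mutable default argument gotcha.
Step by step:
`result1 = append_to(4)` → result1 = [4]
`result2 = append_to(2)` → result1 = [4, 2] (same object as result2); result2 = [4, 2] (same object as result1)
`result3 = append_to(4)` → result1 = [4, 2, 4] (same object as result2, result3); result2 = [4, 2, 4] (same object as result1, result3); result3 = [4, 2, 4] (same object as result1, result2)
`print(result1)` → prints [4, 2, 4]
`print(result2)` → prints [4, 2, 4]
`print(result3)` → prints [4, 2, 4]
`print(result1 is result2)` → prints True

Answer:
[4, 2, 4]
[4, 2, 4]
[4, 2, 4]
True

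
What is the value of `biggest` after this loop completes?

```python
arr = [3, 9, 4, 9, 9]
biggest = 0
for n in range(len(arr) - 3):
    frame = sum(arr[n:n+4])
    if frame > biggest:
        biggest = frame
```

Max sum of 4-element window in [3, 9, 4, 9, 9]
`biggest` takes the values: 0 → 25 → 31

Answer: 31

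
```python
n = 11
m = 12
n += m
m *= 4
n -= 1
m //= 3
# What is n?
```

Trace:
`n = 11` → n = 11
`m = 12` → m = 12
`n += m` → n = 23
`m *= 4` → m = 48
`n -= 1` → n = 22
`m //= 3` → m = 16
So n = 22

Answer: 22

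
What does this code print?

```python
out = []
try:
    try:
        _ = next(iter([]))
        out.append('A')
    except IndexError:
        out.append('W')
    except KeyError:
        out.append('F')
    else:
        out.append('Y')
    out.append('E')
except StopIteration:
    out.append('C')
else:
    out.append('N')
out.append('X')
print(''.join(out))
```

Execution trace: 'C' (except StopIteration) → 'X' (after the try/except). Output: CX

Answer: CX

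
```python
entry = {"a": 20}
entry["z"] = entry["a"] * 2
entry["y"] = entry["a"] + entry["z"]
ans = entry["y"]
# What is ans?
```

Trace:
`entry = {"a": 20}` → entry = {'a': 20}
`entry["z"] = entry["a"] * 2` → entry = {'a': 20, 'z': 40}
`entry["y"] = entry["a"] + entry["z"]` → entry = {'a': 20, 'z': 40, 'y': 60}
`ans = entry["y"]` → ans = 60
So ans = 60

Answer: 60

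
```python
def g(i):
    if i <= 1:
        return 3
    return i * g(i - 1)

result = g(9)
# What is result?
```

g(9) = 9 * 8 * 7 * 6 * 5 * 4 * 3 * 2 * 3 = 1088640

Answer: 1088640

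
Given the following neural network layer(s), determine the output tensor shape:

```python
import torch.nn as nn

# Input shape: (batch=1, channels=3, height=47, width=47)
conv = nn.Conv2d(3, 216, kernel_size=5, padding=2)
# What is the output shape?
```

Input: (1, 3, 47, 47) -> Output: (1, 216, 47, 47)

Answer: (1, 216, 47, 47)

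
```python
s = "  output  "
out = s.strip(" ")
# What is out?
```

Trace:
`s = "  output  "` → s = '  output  '
`out = s.strip(" ")` → out = 'output'
So out = 'output'

Answer: 'output'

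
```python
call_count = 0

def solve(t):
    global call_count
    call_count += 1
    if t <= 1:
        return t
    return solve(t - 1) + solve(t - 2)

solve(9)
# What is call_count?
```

Calls(t) = 1 + Calls(t-1) + Calls(t-2); Calls(0)=Calls(1)=1. For t=9 this gives 109.

Answer: 109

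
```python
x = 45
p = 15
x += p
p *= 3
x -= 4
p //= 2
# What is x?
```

Trace:
`x = 45` → x = 45
`p = 15` → p = 15
`x += p` → x = 60
`p *= 3` → p = 45
`x -= 4` → x = 56
`p //= 2` → p = 22
So x = 56

Answer: 56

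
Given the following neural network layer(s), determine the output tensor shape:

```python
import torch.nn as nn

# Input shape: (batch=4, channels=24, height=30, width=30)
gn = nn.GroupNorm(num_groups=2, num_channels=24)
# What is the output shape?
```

Input: (4, 24, 30, 30) -> Output: (4, 24, 30, 30)

Answer: (4, 24, 30, 30)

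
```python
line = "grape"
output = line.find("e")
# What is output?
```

Trace:
`line = "grape"` → line = 'grape'
`output = line.find("e")` → output = 4
So output = 4

Answer: 4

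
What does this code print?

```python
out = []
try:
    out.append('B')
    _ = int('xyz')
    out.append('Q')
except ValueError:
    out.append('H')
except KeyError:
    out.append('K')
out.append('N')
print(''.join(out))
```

Execution trace: 'B' (try body) → 'H' (except ValueError) → 'N' (after the try/except). Output: BHN

Answer: BHN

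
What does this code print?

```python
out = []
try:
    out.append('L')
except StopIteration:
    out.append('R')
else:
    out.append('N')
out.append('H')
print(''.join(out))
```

Execution trace: 'L' (try body, no exception) → 'N' (else) → 'H' (after the try/except). Output: LNH

Answer: LNH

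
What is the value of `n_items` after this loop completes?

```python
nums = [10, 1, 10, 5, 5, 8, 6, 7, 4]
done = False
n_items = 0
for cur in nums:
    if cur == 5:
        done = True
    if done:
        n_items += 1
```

Count elements after first 5 in [10, 1, 10, 5, 5, 8, 6, 7, 4]
`n_items` takes the values: 0 → 1 → 2 → 3 → 4 → 5 → 6

Answer: 6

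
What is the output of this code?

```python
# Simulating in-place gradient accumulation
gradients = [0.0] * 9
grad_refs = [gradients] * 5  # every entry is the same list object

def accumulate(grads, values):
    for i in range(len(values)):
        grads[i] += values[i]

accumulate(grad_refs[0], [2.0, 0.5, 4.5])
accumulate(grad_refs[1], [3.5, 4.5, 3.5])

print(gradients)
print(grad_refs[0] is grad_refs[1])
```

Key concept: gradient accumulation aliasing.
Step by step:
`gradients = [0.0] * 9` → gradients = [0.0, 0.0, 0.0, 0.0, 0.0, 0.0, 0.0, 0.0, 0.0]
`grad_refs = [gradients] * 5` → grad_refs = [[0.0, 0.0, 0.0, 0.0, 0.0, 0.0, 0.0, 0.0, 0.0], [0.0, 0.0, 0.0, 0.0, 0.0, 0.0, 0.0, 0.0, 0.0], [0.0, 0.0, 0.0, 0.0, 0.0, 0.0, 0.0, 0.0, 0.0], [0.0, 0.0, 0.0, 0.0, 0.0, 0.0, 0.0, 0.0, 0.0], [0.0, 0.0, 0.0, 0.0, 0.0, 0.0, 0.0, 0.0, 0.0]]
`accumulate(grad_refs[0], [2.0, 0.5, 4.5])` → gradients = [2.0, 0.5, 4.5, 0.0, 0.0, 0.0, 0.0, 0.0, 0.0]; grad_refs = [[2.0, 0.5, 4.5, 0.0, 0.0, 0.0, 0.0, 0.0, 0.0], [2.0, 0.5, 4.5, 0.0, 0.0, 0.0, 0.0, 0.0, 0.0], [2.0, 0.5, 4.5, 0.0, 0.0, 0.0, 0.0, 0.0, 0.0], [2.0, 0.5, 4.5, 0.0, 0.0, 0.0, 0.0, 0.0, 0.0], [2.0, 0.5, 4.5, 0.0, 0.0, 0.0, 0.0, 0.0, 0.0]]
`accumulate(grad_refs[1], [3.5, 4.5, 3.5])` → gradients = [5.5, 5.0, 8.0, 0.0, 0.0, 0.0, 0.0, 0.0, 0.0]; grad_refs = [[5.5, 5.0, 8.0, 0.0, 0.0, 0.0, 0.0, 0.0, 0.0], [5.5, 5.0, 8.0, 0.0, 0.0, 0.0, 0.0, 0.0, 0.0], [5.5, 5.0, 8.0, 0.0, 0.0, 0.0, 0.0, 0.0, 0.0], [5.5, 5.0, 8.0, 0.0, 0.0, 0.0, 0.0, 0.0, 0.0], [5.5, 5.0, 8.0, 0.0, 0.0, 0.0, 0.0, 0.0, 0.0]]
`print(gradients)` → prints [5.5, 5.0, 8.0, 0.0, 0.0, 0.0, 0.0, 0.0, 0.0]
`print(grad_refs[0] is grad_refs[1])` → prints True

Answer:
[5.5, 5.0, 8.0, 0.0, 0.0, 0.0, 0.0, 0.0, 0.0]
True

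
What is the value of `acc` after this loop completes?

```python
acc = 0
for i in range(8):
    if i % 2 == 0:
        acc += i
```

Sum of even numbers 0 to 7
`acc` takes the values: 0 → 2 → 6 → 12

Answer: 12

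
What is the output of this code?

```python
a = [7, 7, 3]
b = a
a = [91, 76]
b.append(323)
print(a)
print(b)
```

Key concept: rebinding vs mutation: a is rebound to a new list, b still points at the original.
Step by step:
`a = [7, 7, 3]` → a = [7, 7, 3]
`b = a` → b = [7, 7, 3] (same object as a)
`a = [91, 76]` → a = [91, 76]
`b.append(323)` → b = [7, 7, 3, 323]
`print(a)` → prints [91, 76]
`print(b)` → prints [7, 7, 3, 323]

Answer:
[91, 76]
[7, 7, 3, 323]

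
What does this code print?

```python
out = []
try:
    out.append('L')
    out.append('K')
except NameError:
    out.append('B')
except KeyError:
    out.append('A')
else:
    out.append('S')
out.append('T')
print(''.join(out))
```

Execution trace: 'L' (try body) → 'K' (try body, no exception) → 'S' (else) → 'T' (after the try/except). Output: LKST

Answer: LKST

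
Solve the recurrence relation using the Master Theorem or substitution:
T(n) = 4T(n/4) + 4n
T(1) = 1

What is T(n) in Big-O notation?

By Master Theorem: a=4, b=4, f(n)=4n. Since log_4(4) = 1 and f(n) = Θ(n^1), Case 2 applies. T(n) = O(n log n).

Answer: O(n log n)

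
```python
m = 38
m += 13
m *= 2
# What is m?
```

Trace:
`m = 38` → m = 38
`m += 13` → m = 51
`m *= 2` → m = 102
So m = 102

Answer: 102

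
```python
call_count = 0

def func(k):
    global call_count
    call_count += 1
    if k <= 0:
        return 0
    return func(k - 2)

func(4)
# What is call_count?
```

Linear recursion stepping by 2: 3 calls from k=4 down to ≤0.

Answer: 3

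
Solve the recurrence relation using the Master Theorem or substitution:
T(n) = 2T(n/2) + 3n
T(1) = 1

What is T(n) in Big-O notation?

By Master Theorem: a=2, b=2, f(n)=3n. Since log_2(2) = 1 and f(n) = Θ(n^1), Case 2 applies. T(n) = O(n log n).

Answer: O(n log n)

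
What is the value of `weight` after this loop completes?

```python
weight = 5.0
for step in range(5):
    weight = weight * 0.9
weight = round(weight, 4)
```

Exponential decay: 5.0 * 0.9^5
`weight` takes the values: 5.0 → 4.5 → 4.05 → 3.645 → 3.2805 → 2.95245 → 2.9525

Answer: 2.9525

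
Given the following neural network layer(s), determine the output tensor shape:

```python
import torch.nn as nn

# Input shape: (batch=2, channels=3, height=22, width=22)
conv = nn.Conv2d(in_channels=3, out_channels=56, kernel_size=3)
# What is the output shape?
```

Input: (2, 3, 22, 22) -> Output: (2, 56, 20, 20)

Answer: (2, 56, 20, 20)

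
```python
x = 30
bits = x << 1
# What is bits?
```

Trace:
`x = 30` → x = 30
`bits = x << 1` → bits = 60
So bits = 60

Answer: 60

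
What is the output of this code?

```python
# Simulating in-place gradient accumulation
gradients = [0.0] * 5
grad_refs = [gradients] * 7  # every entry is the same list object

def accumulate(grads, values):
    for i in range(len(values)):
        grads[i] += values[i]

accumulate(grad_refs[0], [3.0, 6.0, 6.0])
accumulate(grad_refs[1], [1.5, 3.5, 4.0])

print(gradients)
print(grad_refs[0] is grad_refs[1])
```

Key concept: gradient accumulation aliasing.
Step by step:
`gradients = [0.0] * 5` → gradients = [0.0, 0.0, 0.0, 0.0, 0.0]
`grad_refs = [gradients] * 7` → grad_refs = [[0.0, 0.0, 0.0, 0.0, 0.0], [0.0, 0.0, 0.0, 0.0, 0.0], [0.0, 0.0, 0.0, 0.0, 0.0], [0.0, 0.0, 0.0, 0.0, 0.0], [0.0, 0.0, 0.0, 0.0, 0.0], [0.0, 0.0, 0.0, 0.0, 0.0], [0.0, 0.0, 0.0, 0.0, 0.0]]
`accumulate(grad_refs[0], [3.0, 6.0, 6.0])` → gradients = [3.0, 6.0, 6.0, 0.0, 0.0]; grad_refs = [[3.0, 6.0, 6.0, 0.0, 0.0], [3.0, 6.0, 6.0, 0.0, 0.0], [3.0, 6.0, 6.0, 0.0, 0.0], [3.0, 6.0, 6.0, 0.0, 0.0], [3.0, 6.0, 6.0, 0.0, 0.0], [3.0, 6.0, 6.0, 0.0, 0.0], [3.0, 6.0, 6.0, 0.0, 0.0]]
`accumulate(grad_refs[1], [1.5, 3.5, 4.0])` → gradients = [4.5, 9.5, 10.0, 0.0, 0.0]; grad_refs = [[4.5, 9.5, 10.0, 0.0, 0.0], [4.5, 9.5, 10.0, 0.0, 0.0], [4.5, 9.5, 10.0, 0.0, 0.0], [4.5, 9.5, 10.0, 0.0, 0.0], [4.5, 9.5, 10.0, 0.0, 0.0], [4.5, 9.5, 10.0, 0.0, 0.0], [4.5, 9.5, 10.0, 0.0, 0.0]]
`print(gradients)` → prints [4.5, 9.5, 10.0, 0.0, 0.0]
`print(grad_refs[0] is grad_refs[1])` → prints True

Answer:
[4.5, 9.5, 10.0, 0.0, 0.0]
True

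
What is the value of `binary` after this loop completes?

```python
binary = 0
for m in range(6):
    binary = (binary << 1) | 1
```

Build 6 consecutive 1-bits: 0b111111
`binary` takes the values: 0 → 1 → 3 → 7 → 15 → 31 → 63

Answer: 63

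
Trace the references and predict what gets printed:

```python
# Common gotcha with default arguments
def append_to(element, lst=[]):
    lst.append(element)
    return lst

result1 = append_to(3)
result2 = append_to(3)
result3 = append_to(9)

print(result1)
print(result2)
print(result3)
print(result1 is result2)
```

Key concept: mutable default argument gotcha.
Step by step:
`result1 = append_to(3)` → result1 = [3]
`result2 = append_to(3)` → result1 = [3, 3] (same object as result2); result2 = [3, 3] (same object as result1)
`result3 = append_to(9)` → result1 = [3, 3, 9] (same object as result2, result3); result2 = [3, 3, 9] (same object as result1, result3); result3 = [3, 3, 9] (same object as result1, result2)
`print(result1)` → prints [3, 3, 9]
`print(result2)` → prints [3, 3, 9]
`print(result3)` → prints [3, 3, 9]
`print(result1 is result2)` → prints True

Answer:
[3, 3, 9]
[3, 3, 9]
[3, 3, 9]
True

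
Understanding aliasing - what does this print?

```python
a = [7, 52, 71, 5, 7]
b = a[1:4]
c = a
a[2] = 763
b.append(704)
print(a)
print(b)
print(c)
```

Key concept: slice vs alias.
Step by step:
`a = [7, 52, 71, 5, 7]` → a = [7, 52, 71, 5, 7]
`b = a[1:4]` → b = [52, 71, 5]
`c = a` → c = [7, 52, 71, 5, 7] (same object as a)
`a[2] = 763` → a = [7, 52, 763, 5, 7] (same object as c); c = [7, 52, 763, 5, 7] (same object as a)
`b.append(704)` → b = [52, 71, 5, 704]
`print(a)` → prints [7, 52, 763, 5, 7]
`print(b)` → prints [52, 71, 5, 704]
`print(c)` → prints [7, 52, 763, 5, 7]

Answer:
[7, 52, 763, 5, 7]
[52, 71, 5, 704]
[7, 52, 763, 5, 7]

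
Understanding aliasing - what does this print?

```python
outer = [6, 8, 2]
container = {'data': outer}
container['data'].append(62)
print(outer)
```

Key concept: dict holds reference to list.
Step by step:
`outer = [6, 8, 2]` → outer = [6, 8, 2]
`container = {'data': outer}` → container = {'data': [6, 8, 2]}
`container['data'].append(62)` → outer = [6, 8, 2, 62]; container = {'data': [6, 8, 2, 62]}
`print(outer)` → prints [6, 8, 2, 62]

Answer: [6, 8, 2, 62]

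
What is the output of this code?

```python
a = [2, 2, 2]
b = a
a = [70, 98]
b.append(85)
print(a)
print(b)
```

Key concept: rebinding vs mutation: a is rebound to a new list, b still points at the original.
Step by step:
`a = [2, 2, 2]` → a = [2, 2, 2]
`b = a` → b = [2, 2, 2] (same object as a)
`a = [70, 98]` → a = [70, 98]
`b.append(85)` → b = [2, 2, 2, 85]
`print(a)` → prints [70, 98]
`print(b)` → prints [2, 2, 2, 85]

Answer:
[70, 98]
[2, 2, 2, 85]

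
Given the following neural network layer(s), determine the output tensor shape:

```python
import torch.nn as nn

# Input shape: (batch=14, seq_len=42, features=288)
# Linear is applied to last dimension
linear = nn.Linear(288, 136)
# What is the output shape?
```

Input: (14, 42, 288) -> Output: (14, 42, 136)

Answer: (14, 42, 136)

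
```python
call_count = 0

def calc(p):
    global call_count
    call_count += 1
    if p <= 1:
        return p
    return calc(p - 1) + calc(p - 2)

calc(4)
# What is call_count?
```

Calls(p) = 1 + Calls(p-1) + Calls(p-2); Calls(0)=Calls(1)=1. For p=4 this gives 9.

Answer: 9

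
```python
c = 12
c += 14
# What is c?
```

Trace:
`c = 12` → c = 12
`c += 14` → c = 26
So c = 26

Answer: 26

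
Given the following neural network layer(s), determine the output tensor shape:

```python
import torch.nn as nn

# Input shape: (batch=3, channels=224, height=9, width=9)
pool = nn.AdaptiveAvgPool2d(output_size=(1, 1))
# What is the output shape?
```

Input: (3, 224, 9, 9) -> Output: (3, 224, 1, 1)

Answer: (3, 224, 1, 1)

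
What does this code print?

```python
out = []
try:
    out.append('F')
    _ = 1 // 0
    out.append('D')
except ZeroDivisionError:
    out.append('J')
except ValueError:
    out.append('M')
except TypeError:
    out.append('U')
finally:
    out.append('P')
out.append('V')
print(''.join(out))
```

Execution trace: 'F' (try body) → 'J' (except ZeroDivisionError) → 'P' (finally) → 'V' (after the try/except). Output: FJPV

Answer: FJPV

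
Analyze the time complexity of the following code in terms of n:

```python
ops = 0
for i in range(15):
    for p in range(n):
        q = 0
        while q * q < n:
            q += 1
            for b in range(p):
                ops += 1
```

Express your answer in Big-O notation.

Each loop level contributes: 1 × n × √n × n. Multiplying the contributions gives O(n^2√n).

Answer: O(n^2√n)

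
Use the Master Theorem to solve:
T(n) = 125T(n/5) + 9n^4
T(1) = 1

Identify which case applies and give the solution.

a=125, b=5, f(n)=9n^4. log_5(125) = 3. Since c=4 > 3 and the regularity condition holds (125(n/5)^4 = (125/5^4)n^4 with 125/5^4 < 1), Case 3 applies: T(n) = Θ(f(n)) = O(n^4).

Answer: O(n^4) - Case 3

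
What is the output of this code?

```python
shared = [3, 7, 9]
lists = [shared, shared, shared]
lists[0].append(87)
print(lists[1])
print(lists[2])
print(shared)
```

Key concept: list of same reference.
Step by step:
`shared = [3, 7, 9]` → shared = [3, 7, 9]
`lists = [shared, shared, shared]` → lists = [[3, 7, 9], [3, 7, 9], [3, 7, 9]]
`lists[0].append(87)` → shared = [3, 7, 9, 87]; lists = [[3, 7, 9, 87], [3, 7, 9, 87], [3, 7, 9, 87]]
`print(lists[1])` → prints [3, 7, 9, 87]
`print(lists[2])` → prints [3, 7, 9, 87]
`print(shared)` → prints [3, 7, 9, 87]

Answer:
[3, 7, 9, 87]
[3, 7, 9, 87]
[3, 7, 9, 87]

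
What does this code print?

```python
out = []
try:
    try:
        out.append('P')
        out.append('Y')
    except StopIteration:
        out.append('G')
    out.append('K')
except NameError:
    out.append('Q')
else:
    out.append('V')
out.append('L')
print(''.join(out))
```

Execution trace: 'P' (inner try body) → 'Y' (inner try body, no exception) → 'K' (try body, no exception) → 'V' (else) → 'L' (after the try/except). Output: PYKVL

Answer: PYKVL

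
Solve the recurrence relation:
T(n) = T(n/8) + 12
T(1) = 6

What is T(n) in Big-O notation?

Each step divides n by 8 and adds 12. After log_8(n) steps we reach T(1)=6. So T(n) = 12·log_8(n) + 6 = O(log n).

Answer: O(log n)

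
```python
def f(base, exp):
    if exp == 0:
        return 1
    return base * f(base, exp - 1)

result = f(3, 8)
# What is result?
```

f(3, 8) = 3 * 3 * 3 * 3 * 3 * 3 * 3 * 3 = 6561

Answer: 6561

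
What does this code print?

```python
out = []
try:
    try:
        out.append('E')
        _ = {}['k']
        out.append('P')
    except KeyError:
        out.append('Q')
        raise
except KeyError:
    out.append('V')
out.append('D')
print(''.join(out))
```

Execution trace: 'E' (try body) → 'Q' (except KeyError) → 'V' (outer except KeyError) → 'D' (after the try/except). Output: EQVD

Answer: EQVD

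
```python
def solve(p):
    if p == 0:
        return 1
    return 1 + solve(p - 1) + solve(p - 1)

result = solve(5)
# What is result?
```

solve(p) = 1 + 2·solve(p-1), solve(0)=1. Closed form: (1+1)·2^5 - 1 = 63.

Answer: 63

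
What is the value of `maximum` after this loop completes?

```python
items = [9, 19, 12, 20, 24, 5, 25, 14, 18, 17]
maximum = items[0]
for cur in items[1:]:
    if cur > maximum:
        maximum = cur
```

Maximum of [9, 19, 12, 20, 24, 5, 25, 14, 18, 17]
`maximum` takes the values: 9 → 19 → 20 → 24 → 25

Answer: 25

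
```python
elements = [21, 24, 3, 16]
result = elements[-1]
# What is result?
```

Trace:
`elements = [21, 24, 3, 16]` → elements = [21, 24, 3, 16]
`result = elements[-1]` → result = 16
So result = 16

Answer: 16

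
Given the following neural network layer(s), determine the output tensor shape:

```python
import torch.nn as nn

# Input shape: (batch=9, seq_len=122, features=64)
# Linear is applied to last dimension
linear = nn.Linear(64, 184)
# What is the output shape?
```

Input: (9, 122, 64) -> Output: (9, 122, 184)

Answer: (9, 122, 184)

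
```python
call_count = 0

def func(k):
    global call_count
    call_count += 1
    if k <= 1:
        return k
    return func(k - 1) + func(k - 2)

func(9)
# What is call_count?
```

Calls(k) = 1 + Calls(k-1) + Calls(k-2); Calls(0)=Calls(1)=1. For k=9 this gives 109.

Answer: 109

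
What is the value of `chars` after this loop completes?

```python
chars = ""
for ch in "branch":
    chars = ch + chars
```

Reverse 'branch'
`chars` takes the values: "" → "b" → "rb" → "arb" → "narb" → "cnarb" → "hcnarb"

Answer: "hcnarb"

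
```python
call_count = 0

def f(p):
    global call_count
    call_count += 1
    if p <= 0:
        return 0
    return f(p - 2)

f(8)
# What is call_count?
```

Linear recursion stepping by 2: 5 calls from p=8 down to ≤0.

Answer: 5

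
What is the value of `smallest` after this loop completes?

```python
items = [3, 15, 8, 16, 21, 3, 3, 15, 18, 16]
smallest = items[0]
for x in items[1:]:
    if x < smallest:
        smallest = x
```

Minimum of [3, 15, 8, 16, 21, 3, 3, 15, 18, 16]
`smallest` takes the values: 3

Answer: 3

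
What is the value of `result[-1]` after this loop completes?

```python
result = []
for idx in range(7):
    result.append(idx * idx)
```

Last element of squares 0 to 6
`result` takes the values: [] → [0] → [0, 1] → [0, 1, 4] → [0, 1, 4, 9] → [0, 1, 4, 9, 16] → [0, 1, 4, 9, 16, 25] → [0, 1, 4, 9, 16, 25, 36]
So `result[-1]` = 36

Answer: 36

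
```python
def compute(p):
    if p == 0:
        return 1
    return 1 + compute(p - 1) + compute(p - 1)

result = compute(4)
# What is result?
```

compute(p) = 1 + 2·compute(p-1), compute(0)=1. Closed form: (1+1)·2^4 - 1 = 31.

Answer: 31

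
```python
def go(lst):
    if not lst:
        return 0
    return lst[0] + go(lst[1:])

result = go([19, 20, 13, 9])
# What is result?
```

19 + 20 + 13 + 9 + 0 = 61

Answer: 61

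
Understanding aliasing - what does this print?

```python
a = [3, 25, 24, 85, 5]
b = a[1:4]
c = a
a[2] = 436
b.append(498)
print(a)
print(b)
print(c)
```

Key concept: slice vs alias.
Step by step:
`a = [3, 25, 24, 85, 5]` → a = [3, 25, 24, 85, 5]
`b = a[1:4]` → b = [25, 24, 85]
`c = a` → c = [3, 25, 24, 85, 5] (same object as a)
`a[2] = 436` → a = [3, 25, 436, 85, 5] (same object as c); c = [3, 25, 436, 85, 5] (same object as a)
`b.append(498)` → b = [25, 24, 85, 498]
`print(a)` → prints [3, 25, 436, 85, 5]
`print(b)` → prints [25, 24, 85, 498]
`print(c)` → prints [3, 25, 436, 85, 5]

Answer:
[3, 25, 436, 85, 5]
[25, 24, 85, 498]
[3, 25, 436, 85, 5]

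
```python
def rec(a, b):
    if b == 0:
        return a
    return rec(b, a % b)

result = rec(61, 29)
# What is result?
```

rec(61, 29) -> rec(29, 3) -> rec(3, 2) -> rec(2, 1) -> rec(1, 0) -> 1

Answer: 1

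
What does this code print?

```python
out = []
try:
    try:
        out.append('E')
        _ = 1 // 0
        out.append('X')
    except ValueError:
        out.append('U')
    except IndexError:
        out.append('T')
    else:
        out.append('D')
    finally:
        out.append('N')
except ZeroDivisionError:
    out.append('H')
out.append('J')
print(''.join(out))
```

Execution trace: 'E' (try body) → 'N' (finally) → 'H' (outer except ZeroDivisionError) → 'J' (after the try/except). Output: ENHJ

Answer: ENHJ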